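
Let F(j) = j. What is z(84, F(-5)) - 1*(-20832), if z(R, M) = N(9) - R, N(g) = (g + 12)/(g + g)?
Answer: 124495/6 ≈ 20749.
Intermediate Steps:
N(g) = (12 + g)/(2*g) (N(g) = (12 + g)/((2*g)) = (12 + g)*(1/(2*g)) = (12 + g)/(2*g))
z(R, M) = 7/6 - R (z(R, M) = (½)*(12 + 9)/9 - R = (½)*(⅑)*21 - R = 7/6 - R)
z(84, F(-5)) - 1*(-20832) = (7/6 - 1*84) - 1*(-20832) = (7/6 - 84) + 20832 = -497/6 + 20832 = 124495/6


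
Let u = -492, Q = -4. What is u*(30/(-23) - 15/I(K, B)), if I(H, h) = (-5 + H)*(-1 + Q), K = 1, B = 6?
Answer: 23247/23 ≈ 1010.7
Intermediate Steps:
I(H, h) = 25 - 5*H (I(H, h) = (-5 + H)*(-1 - 4) = (-5 + H)*(-5) = 25 - 5*H)
u*(30/(-23) - 15/I(K, B)) = -492*(30/(-23) - 15/(25 - 5*1)) = -492*(30*(-1/23) - 15/(25 - 5)) = -492*(-30/23 - 15/20) = -492*(-30/23 - 15*1/20) = -492*(-30/23 - ¾) = -492*(-189/92) = 23247/23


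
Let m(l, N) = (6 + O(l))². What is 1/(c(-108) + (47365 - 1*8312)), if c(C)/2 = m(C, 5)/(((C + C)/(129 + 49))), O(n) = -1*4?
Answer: 27/1054253 ≈ 2.5611e-5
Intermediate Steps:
O(n) = -4
m(l, N) = 4 (m(l, N) = (6 - 4)² = 2² = 4)
c(C) = 712/C (c(C) = 2*(4/(((C + C)/(129 + 49)))) = 2*(4/(((2*C)/178))) = 2*(4/(((2*C)*(1/178)))) = 2*(4/((C/89))) = 2*(4*(89/C)) = 2*(356/C) = 712/C)
1/(c(-108) + (47365 - 1*8312)) = 1/(712/(-108) + (47365 - 1*8312)) = 1/(712*(-1/108) + (47365 - 8312)) = 1/(-178/27 + 39053) = 1/(1054253/27) = 27/1054253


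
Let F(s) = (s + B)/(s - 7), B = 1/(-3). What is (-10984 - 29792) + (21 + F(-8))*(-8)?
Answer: -368536/9 ≈ -40948.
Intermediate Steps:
B = -⅓ ≈ -0.33333
F(s) = (-⅓ + s)/(-7 + s) (F(s) = (s - ⅓)/(s - 7) = (-⅓ + s)/(-7 + s))
(-10984 - 29792) + (21 + F(-8))*(-8) = (-10984 - 29792) + (21 + (-⅓ - 8)/(-7 - 8))*(-8) = -40776 + (21 - 25/3/(-15))*(-8) = -40776 + (21 - 1/15*(-25/3))*(-8) = -40776 + (21 + 5/9)*(-8) = -40776 + (194/9)*(-8) = -40776 - 1552/9 = -368536/9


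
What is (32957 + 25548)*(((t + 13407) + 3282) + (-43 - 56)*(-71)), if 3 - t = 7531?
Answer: 947195950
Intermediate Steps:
t = -7528 (t = 3 - 1*7531 = 3 - 7531 = -7528)
(32957 + 25548)*(((t + 13407) + 3282) + (-43 - 56)*(-71)) = (32957 + 25548)*(((-7528 + 13407) + 3282) + (-43 - 56)*(-71)) = 58505*((5879 + 3282) - 99*(-71)) = 58505*(9161 + 7029) = 58505*16190 = 947195950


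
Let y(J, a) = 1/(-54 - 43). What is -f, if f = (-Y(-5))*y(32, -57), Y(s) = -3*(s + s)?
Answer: -30/97 ≈ -0.30928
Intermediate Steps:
Y(s) = -6*s
y(J, a) = -1/97 (y(J, a) = 1/(-97) = -1/97)
f = 30/97 (f = -(-6)*(-5)*(-1/97) = -1*30*(-1/97) = -30*(-1/97) = 30/97 ≈ 0.30928)
-f = -1*30/97 = -30/97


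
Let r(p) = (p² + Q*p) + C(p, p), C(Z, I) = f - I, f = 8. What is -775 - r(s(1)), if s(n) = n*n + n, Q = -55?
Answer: -675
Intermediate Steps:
s(n) = n + n² (s(n) = n² + n = n + n²)
C(Z, I) = 8 - I
r(p) = 8 + p² - 56*p (r(p) = (p² - 55*p) + (8 - p) = 8 + p² - 56*p)
-775 - r(s(1)) = -775 - (8 + (1*(1 + 1))² - 56*(1 + 1)) = -775 - (8 + (1*2)² - 56*2) = -775 - (8 + 2² - 56*2) = -775 - (8 + 4 - 112) = -775 - 1*(-100) = -775 + 100 = -675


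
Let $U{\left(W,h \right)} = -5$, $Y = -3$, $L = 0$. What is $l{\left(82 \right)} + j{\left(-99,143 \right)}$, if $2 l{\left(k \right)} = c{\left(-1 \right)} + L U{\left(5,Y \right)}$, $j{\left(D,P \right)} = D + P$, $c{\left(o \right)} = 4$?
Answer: $46$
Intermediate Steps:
$l{\left(k \right)} = 2$ ($l{\left(k \right)} = \frac{4 + 0 \left(-5\right)}{2} = \frac{4 + 0}{2} = \frac{1}{2} \cdot 4 = 2$)
$l{\left(82 \right)} + j{\left(-99,143 \right)} = 2 + \left(-99 + 143\right) = 2 + 44 = 46$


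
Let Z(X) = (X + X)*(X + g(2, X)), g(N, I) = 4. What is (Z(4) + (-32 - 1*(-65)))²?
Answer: 9409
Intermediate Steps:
Z(X) = 2*X*(4 + X) (Z(X) = (X + X)*(X + 4) = (2*X)*(4 + X) = 2*X*(4 + X))
(Z(4) + (-32 - 1*(-65)))² = (2*4*(4 + 4) + (-32 - 1*(-65)))² = (2*4*8 + (-32 + 65))² = (64 + 33)² = 97² = 9409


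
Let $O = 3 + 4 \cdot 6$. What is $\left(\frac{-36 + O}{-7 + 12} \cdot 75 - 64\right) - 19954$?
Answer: $-20153$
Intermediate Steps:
$O = 27$ ($O = 3 + 24 = 27$)
$\left(\frac{-36 + O}{-7 + 12} \cdot 75 - 64\right) - 19954 = \left(\frac{-36 + 27}{-7 + 12} \cdot 75 - 64\right) - 19954 = \left(- \frac{9}{5} \cdot 75 - 64\right) - 19954 = \left(\left(-9\right) \frac{1}{5} \cdot 75 - 64\right) - 19954 = \left(\left(- \frac{9}{5}\right) 75 - 64\right) - 19954 = \left(-135 - 64\right) - 19954 = -199 - 19954 = -20153$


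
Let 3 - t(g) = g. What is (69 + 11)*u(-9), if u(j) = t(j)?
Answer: 960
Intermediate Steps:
t(g) = 3 - g
u(j) = 3 - j
(69 + 11)*u(-9) = (69 + 11)*(3 - 1*(-9)) = 80*(3 + 9) = 80*12 = 960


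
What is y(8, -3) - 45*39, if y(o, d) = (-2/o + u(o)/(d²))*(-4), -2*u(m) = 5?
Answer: -15776/9 ≈ -1752.9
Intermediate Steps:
u(m) = -5/2 (u(m) = -½*5 = -5/2)
y(o, d) = 8/o + 10/d² (y(o, d) = (-2/o - 5/(2*d²))*(-4) = 8/o + 10/d²)
y(8, -3) - 45*39 = (8/8 + 10/(-3)²) - 45*39 = (8*(⅛) + 10*(⅑)) - 1755 = (1 + 10/9) - 1755 = 19/9 - 1755 = -15776/9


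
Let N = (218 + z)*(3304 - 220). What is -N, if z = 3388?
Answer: -11120904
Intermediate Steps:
N = 11120904 (N = (218 + 3388)*(3304 - 220) = 3606*3084 = 11120904)
-N = -1*11120904 = -11120904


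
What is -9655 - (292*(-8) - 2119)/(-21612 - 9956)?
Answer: -304793495/31568 ≈ -9655.1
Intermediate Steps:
-9655 - (292*(-8) - 2119)/(-21612 - 9956) = -9655 - (-2336 - 2119)/(-31568) = -9655 - (-4455)*(-1)/31568 = -9655 - 1*4455/31568 = -9655 - 4455/31568 = -304793495/31568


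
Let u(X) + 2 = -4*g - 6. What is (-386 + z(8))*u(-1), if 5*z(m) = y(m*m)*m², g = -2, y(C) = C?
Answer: 0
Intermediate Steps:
z(m) = m⁴/5 (z(m) = ((m*m)*m²)/5 = (m²*m²)/5 = m⁴/5)
u(X) = 0 (u(X) = -2 + (-4*(-2) - 6) = -2 + (8 - 6) = -2 + 2 = 0)
(-386 + z(8))*u(-1) = (-386 + (⅕)*8⁴)*0 = (-386 + (⅕)*4096)*0 = (-386 + 4096/5)*0 = (2166/5)*0 = 0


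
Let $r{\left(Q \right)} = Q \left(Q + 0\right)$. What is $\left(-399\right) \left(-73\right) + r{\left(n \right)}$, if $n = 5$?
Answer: $29152$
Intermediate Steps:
$r{\left(Q \right)} = Q^{2}$ ($r{\left(Q \right)} = Q Q = Q^{2}$)
$\left(-399\right) \left(-73\right) + r{\left(n \right)} = \left(-399\right) \left(-73\right) + 5^{2} = 29127 + 25 = 29152$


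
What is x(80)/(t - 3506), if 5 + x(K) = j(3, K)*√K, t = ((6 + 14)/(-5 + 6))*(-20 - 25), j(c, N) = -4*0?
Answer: 5/4406 ≈ 0.0011348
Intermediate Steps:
j(c, N) = 0
t = -900 (t = (20/1)*(-45) = (20*1)*(-45) = 20*(-45) = -900)
x(K) = -5 (x(K) = -5 + 0*√K = -5 + 0 = -5)
x(80)/(t - 3506) = -5/(-900 - 3506) = -5/(-4406) = -5*(-1/4406) = 5/4406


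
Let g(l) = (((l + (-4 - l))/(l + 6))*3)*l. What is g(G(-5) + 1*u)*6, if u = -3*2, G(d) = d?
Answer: -792/5 ≈ -158.40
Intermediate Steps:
u = -6
g(l) = -12*l/(6 + l) (g(l) = (-4/(6 + l)*3)*l = (-12/(6 + l))*l = -12*l/(6 + l))
g(G(-5) + 1*u)*6 = -12*(-5 + 1*(-6))/(6 + (-5 + 1*(-6)))*6 = -12*(-5 - 6)/(6 + (-5 - 6))*6 = -12*(-11)/(6 - 11)*6 = -12*(-11)/(-5)*6 = -12*(-11)*(-1/5)*6 = -132/5*6 = -792/5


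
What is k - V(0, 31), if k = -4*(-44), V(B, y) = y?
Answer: 145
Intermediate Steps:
k = 176
k - V(0, 31) = 176 - 1*31 = 176 - 31 = 145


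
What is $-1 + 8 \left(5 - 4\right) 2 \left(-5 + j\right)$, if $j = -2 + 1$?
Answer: $-97$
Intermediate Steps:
$j = -1$
$-1 + 8 \left(5 - 4\right) 2 \left(-5 + j\right) = -1 + 8 \left(5 - 4\right) 2 \left(-5 - 1\right) = -1 + 8 \cdot 1 \cdot 2 \left(-6\right) = -1 + 8 \cdot 2 \left(-6\right) = -1 + 8 \left(-12\right) = -1 - 96 = -97$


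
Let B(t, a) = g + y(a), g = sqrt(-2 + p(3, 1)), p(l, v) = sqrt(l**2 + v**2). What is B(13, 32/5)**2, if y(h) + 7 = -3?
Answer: (10 - sqrt(-2 + sqrt(10)))**2 ≈ 79.600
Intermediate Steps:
y(h) = -10 (y(h) = -7 - 3 = -10)
g = sqrt(-2 + sqrt(10)) (g = sqrt(-2 + sqrt(3**2 + 1**2)) = sqrt(-2 + sqrt(9 + 1)) = sqrt(-2 + sqrt(10)) ≈ 1.0781)
B(t, a) = -10 + sqrt(-2 + sqrt(10)) (B(t, a) = sqrt(-2 + sqrt(10)) - 10 = -10 + sqrt(-2 + sqrt(10)))
B(13, 32/5)**2 = (-10 + sqrt(-2 + sqrt(10)))**2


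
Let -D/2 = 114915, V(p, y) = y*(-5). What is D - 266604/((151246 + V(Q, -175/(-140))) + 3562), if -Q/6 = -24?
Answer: -142313411226/619207 ≈ -2.2983e+5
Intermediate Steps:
Q = 144 (Q = -6*(-24) = 144)
V(p, y) = -5*y
D = -229830 (D = -2*114915 = -229830)
D - 266604/((151246 + V(Q, -175/(-140))) + 3562) = -229830 - 266604/((151246 - (-875)/(-140)) + 3562) = -229830 - 266604/((151246 - (-875)*(-1)/140) + 3562) = -229830 - 266604/((151246 - 5*5/4) + 3562) = -229830 - 266604/((151246 - 25/4) + 3562) = -229830 - 266604/(604959/4 + 3562) = -229830 - 266604/619207/4 = -229830 - 266604*4/619207 = -229830 - 1*1066416/619207 = -229830 - 1066416/619207 = -142313411226/619207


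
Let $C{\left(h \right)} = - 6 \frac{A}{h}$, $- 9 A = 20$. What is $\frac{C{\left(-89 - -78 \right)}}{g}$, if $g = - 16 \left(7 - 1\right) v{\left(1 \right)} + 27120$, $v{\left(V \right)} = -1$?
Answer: $- \frac{5}{112266} \approx -4.4537 \cdot 10^{-5}$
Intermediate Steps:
$A = - \frac{20}{9}$ ($A = \left(- \frac{1}{9}\right) 20 = - \frac{20}{9} \approx -2.2222$)
$C{\left(h \right)} = \frac{40}{3 h}$ ($C{\left(h \right)} = - 6 \left(- \frac{20}{9 h}\right) = \frac{40}{3 h}$)
$g = 27216$ ($g = - 16 \left(7 - 1\right) \left(-1\right) + 27120 = \left(-16\right) 6 \left(-1\right) + 27120 = \left(-96\right) \left(-1\right) + 27120 = 96 + 27120 = 27216$)
$\frac{C{\left(-89 - -78 \right)}}{g} = \frac{\frac{40}{3} \frac{1}{-89 - -78}}{27216} = \frac{40}{3 \left(-89 + 78\right)} \frac{1}{27216} = \frac{40}{3 \left(-11\right)} \frac{1}{27216} = \frac{40}{3} \left(- \frac{1}{11}\right) \frac{1}{27216} = \left(- \frac{40}{33}\right) \frac{1}{27216} = - \frac{5}{112266}$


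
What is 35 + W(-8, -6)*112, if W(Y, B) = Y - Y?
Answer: 35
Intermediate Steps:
W(Y, B) = 0
35 + W(-8, -6)*112 = 35 + 0*112 = 35 + 0 = 35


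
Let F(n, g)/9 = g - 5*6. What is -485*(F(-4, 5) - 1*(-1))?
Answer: 108640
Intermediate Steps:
F(n, g) = -270 + 9*g (F(n, g) = 9*(g - 5*6) = 9*(g - 30) = 9*(-30 + g) = -270 + 9*g)
-485*(F(-4, 5) - 1*(-1)) = -485*((-270 + 9*5) - 1*(-1)) = -485*((-270 + 45) + 1) = -485*(-225 + 1) = -485*(-224) = 108640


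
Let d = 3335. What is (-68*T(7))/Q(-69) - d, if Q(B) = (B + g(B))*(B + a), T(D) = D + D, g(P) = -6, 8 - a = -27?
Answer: -250153/75 ≈ -3335.4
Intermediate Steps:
a = 35 (a = 8 - 1*(-27) = 8 + 27 = 35)
T(D) = 2*D
Q(B) = (-6 + B)*(35 + B) (Q(B) = (B - 6)*(B + 35) = (-6 + B)*(35 + B))
(-68*T(7))/Q(-69) - d = (-136*7)/(-210 + (-69)² + 29*(-69)) - 1*3335 = (-68*14)/(-210 + 4761 - 2001) - 3335 = -952/2550 - 3335 = -952*1/2550 - 3335 = -28/75 - 3335 = -250153/75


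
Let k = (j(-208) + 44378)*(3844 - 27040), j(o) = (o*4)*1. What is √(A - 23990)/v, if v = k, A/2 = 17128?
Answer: -√10266/1010093016 ≈ -1.0031e-7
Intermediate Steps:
A = 34256 (A = 2*17128 = 34256)
j(o) = 4*o (j(o) = (4*o)*1 = 4*o)
k = -1010093016 (k = (4*(-208) + 44378)*(3844 - 27040) = (-832 + 44378)*(-23196) = 43546*(-23196) = -1010093016)
v = -1010093016
√(A - 23990)/v = √(34256 - 23990)/(-1010093016) = √10266*(-1/1010093016) = -√10266/1010093016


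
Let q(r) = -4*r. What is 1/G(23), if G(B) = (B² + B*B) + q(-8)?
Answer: 1/1090 ≈ 0.00091743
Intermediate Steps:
G(B) = 32 + 2*B² (G(B) = (B² + B*B) - 4*(-8) = (B² + B²) + 32 = 2*B² + 32 = 32 + 2*B²)
1/G(23) = 1/(32 + 2*23²) = 1/(32 + 2*529) = 1/(32 + 1058) = 1/1090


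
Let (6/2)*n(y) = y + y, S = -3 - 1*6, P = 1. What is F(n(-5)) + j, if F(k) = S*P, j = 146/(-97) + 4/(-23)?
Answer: -23825/2231 ≈ -10.679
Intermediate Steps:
S = -9 (S = -3 - 6 = -9)
j = -3746/2231 (j = 146*(-1/97) + 4*(-1/23) = -146/97 - 4/23 = -3746/2231 ≈ -1.6791)
n(y) = 2*y/3 (n(y) = (y + y)/3 = (2*y)/3 = 2*y/3)
F(k) = -9 (F(k) = -9*1 = -9)
F(n(-5)) + j = -9 - 3746/2231 = -23825/2231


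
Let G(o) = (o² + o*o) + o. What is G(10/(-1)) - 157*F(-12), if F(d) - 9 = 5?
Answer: -2008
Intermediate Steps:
F(d) = 14 (F(d) = 9 + 5 = 14)
G(o) = o + 2*o² (G(o) = (o² + o²) + o = 2*o² + o = o + 2*o²)
G(10/(-1)) - 157*F(-12) = (10/(-1))*(1 + 2*(10/(-1))) - 157*14 = (10*(-1))*(1 + 2*(10*(-1))) - 2198 = -10*(1 + 2*(-10)) - 2198 = -10*(1 - 20) - 2198 = -10*(-19) - 2198 = 190 - 2198 = -2008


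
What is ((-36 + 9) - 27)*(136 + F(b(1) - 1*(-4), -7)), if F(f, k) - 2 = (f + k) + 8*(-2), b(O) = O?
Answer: -6480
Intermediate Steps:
F(f, k) = -14 + f + k (F(f, k) = 2 + ((f + k) + 8*(-2)) = 2 + ((f + k) - 16) = 2 + (-16 + f + k) = -14 + f + k)
((-36 + 9) - 27)*(136 + F(b(1) - 1*(-4), -7)) = ((-36 + 9) - 27)*(136 + (-14 + (1 - 1*(-4)) - 7)) = (-27 - 27)*(136 + (-14 + (1 + 4) - 7)) = -54*(136 + (-14 + 5 - 7)) = -54*(136 - 16) = -54*120 = -6480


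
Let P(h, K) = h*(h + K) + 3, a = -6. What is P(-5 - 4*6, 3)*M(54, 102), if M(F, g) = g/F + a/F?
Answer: 12112/9 ≈ 1345.8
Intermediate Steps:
M(F, g) = -6/F + g/F (M(F, g) = g/F - 6/F = -6/F + g/F)
P(h, K) = 3 + h*(K + h) (P(h, K) = h*(K + h) + 3 = 3 + h*(K + h))
P(-5 - 4*6, 3)*M(54, 102) = (3 + (-5 - 4*6)² + 3*(-5 - 4*6))*((-6 + 102)/54) = (3 + (-5 - 24)² + 3*(-5 - 24))*((1/54)*96) = (3 + (-29)² + 3*(-29))*(16/9) = (3 + 841 - 87)*(16/9) = 757*(16/9) = 12112/9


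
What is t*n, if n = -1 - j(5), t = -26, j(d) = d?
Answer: 156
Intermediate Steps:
n = -6 (n = -1 - 1*5 = -1 - 5 = -6)
t*n = -26*(-6) = 156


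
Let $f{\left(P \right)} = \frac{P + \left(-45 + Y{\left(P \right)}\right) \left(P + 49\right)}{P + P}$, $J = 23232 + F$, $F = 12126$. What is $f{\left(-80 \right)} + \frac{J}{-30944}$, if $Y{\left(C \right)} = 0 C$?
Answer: $- \frac{289679}{30944} \approx -9.3614$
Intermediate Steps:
$Y{\left(C \right)} = 0$
$J = 35358$ ($J = 23232 + 12126 = 35358$)
$f{\left(P \right)} = \frac{-2205 - 44 P}{2 P}$ ($f{\left(P \right)} = \frac{P + \left(-45 + 0\right) \left(P + 49\right)}{P + P} = \frac{P - 45 \left(49 + P\right)}{2 P} = \left(P - \left(2205 + 45 P\right)\right) \frac{1}{2 P} = \left(-2205 - 44 P\right) \frac{1}{2 P} = \frac{-2205 - 44 P}{2 P}$)
$f{\left(-80 \right)} + \frac{J}{-30944} = \left(-22 - \frac{2205}{2 \left(-80\right)}\right) + \frac{35358}{-30944} = \left(-22 - - \frac{441}{32}\right) + 35358 \left(- \frac{1}{30944}\right) = \left(-22 + \frac{441}{32}\right) - \frac{17679}{15472} = - \frac{263}{32} - \frac{17679}{15472} = - \frac{289679}{30944}$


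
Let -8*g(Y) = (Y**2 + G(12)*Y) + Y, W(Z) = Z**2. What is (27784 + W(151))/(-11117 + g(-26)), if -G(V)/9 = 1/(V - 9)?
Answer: -50585/11208 ≈ -4.5133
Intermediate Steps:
G(V) = -9/(-9 + V) (G(V) = -9/(V - 9) = -9/(-9 + V))
g(Y) = -Y**2/8 + Y/4 (g(Y) = -((Y**2 + (-9/(-9 + 12))*Y) + Y)/8 = -((Y**2 + (-9/3)*Y) + Y)/8 = -((Y**2 + (-9*1/3)*Y) + Y)/8 = -((Y**2 - 3*Y) + Y)/8 = -(Y**2 - 2*Y)/8 = -Y**2/8 + Y/4)
(27784 + W(151))/(-11117 + g(-26)) = (27784 + 151**2)/(-11117 + (1/8)*(-26)*(2 - 1*(-26))) = (27784 + 22801)/(-11117 + (1/8)*(-26)*(2 + 26)) = 50585/(-11117 + (1/8)*(-26)*28) = 50585/(-11117 - 91) = 50585/(-11208) = 50585*(-1/11208) = -50585/11208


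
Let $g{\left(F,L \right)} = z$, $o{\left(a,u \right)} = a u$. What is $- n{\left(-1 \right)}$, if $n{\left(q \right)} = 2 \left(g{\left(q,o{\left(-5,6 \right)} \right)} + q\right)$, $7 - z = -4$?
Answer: $-20$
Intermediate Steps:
$z = 11$ ($z = 7 - -4 = 7 + 4 = 11$)
$g{\left(F,L \right)} = 11$
$n{\left(q \right)} = 22 + 2 q$ ($n{\left(q \right)} = 2 \left(11 + q\right) = 22 + 2 q$)
$- n{\left(-1 \right)} = - (22 + 2 \left(-1\right)) = - (22 - 2) = \left(-1\right) 20 = -20$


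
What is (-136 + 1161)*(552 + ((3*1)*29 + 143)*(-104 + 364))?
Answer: 61860800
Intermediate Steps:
(-136 + 1161)*(552 + ((3*1)*29 + 143)*(-104 + 364)) = 1025*(552 + (3*29 + 143)*260) = 1025*(552 + (87 + 143)*260) = 1025*(552 + 230*260) = 1025*(552 + 59800) = 1025*60352 = 61860800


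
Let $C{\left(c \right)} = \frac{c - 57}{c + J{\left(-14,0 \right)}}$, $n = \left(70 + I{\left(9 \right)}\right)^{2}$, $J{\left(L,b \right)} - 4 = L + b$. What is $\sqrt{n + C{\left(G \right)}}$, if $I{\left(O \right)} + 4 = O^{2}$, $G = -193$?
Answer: $\frac{\sqrt{890536031}}{203} \approx 147.0$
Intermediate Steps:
$I{\left(O \right)} = -4 + O^{2}$
$J{\left(L,b \right)} = 4 + L + b$ ($J{\left(L,b \right)} = 4 + \left(L + b\right) = 4 + L + b$)
$n = 21609$ ($n = \left(70 - \left(4 - 9^{2}\right)\right)^{2} = \left(70 + \left(-4 + 81\right)\right)^{2} = \left(70 + 77\right)^{2} = 147^{2} = 21609$)
$C{\left(c \right)} = \frac{-57 + c}{-10 + c}$ ($C{\left(c \right)} = \frac{c - 57}{c + \left(4 - 14 + 0\right)} = \frac{-57 + c}{c - 10} = \frac{-57 + c}{-10 + c}$)
$\sqrt{n + C{\left(G \right)}} = \sqrt{21609 + \frac{-57 - 193}{-10 - 193}} = \sqrt{21609 + \frac{1}{-203} \left(-250\right)} = \sqrt{21609 - - \frac{250}{203}} = \sqrt{21609 + \frac{250}{203}} = \sqrt{\frac{4386877}{203}} = \frac{\sqrt{890536031}}{203}$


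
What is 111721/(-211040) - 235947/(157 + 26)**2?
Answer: -17845226483/2355839520 ≈ -7.5749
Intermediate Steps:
111721/(-211040) - 235947/(157 + 26)**2 = 111721*(-1/211040) - 235947/(183**2) = -111721/211040 - 235947/33489 = -111721/211040 - 235947*1/33489 = -111721/211040 - 78649/11163 = -17845226483/2355839520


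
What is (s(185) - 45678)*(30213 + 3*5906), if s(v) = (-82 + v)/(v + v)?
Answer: -810070183767/370 ≈ -2.1894e+9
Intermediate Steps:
s(v) = (-82 + v)/(2*v) (s(v) = (-82 + v)/((2*v)) = (-82 + v)*(1/(2*v)) = (-82 + v)/(2*v))
(s(185) - 45678)*(30213 + 3*5906) = ((1/2)*(-82 + 185)/185 - 45678)*(30213 + 3*5906) = ((1/2)*(1/185)*103 - 45678)*(30213 + 17718) = (103/370 - 45678)*47931 = -16900757/370*47931 = -810070183767/370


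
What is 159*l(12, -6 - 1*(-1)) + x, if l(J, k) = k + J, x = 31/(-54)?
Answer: 60071/54 ≈ 1112.4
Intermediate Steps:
x = -31/54 (x = 31*(-1/54) = -31/54 ≈ -0.57407)
l(J, k) = J + k
159*l(12, -6 - 1*(-1)) + x = 159*(12 + (-6 - 1*(-1))) - 31/54 = 159*(12 + (-6 + 1)) - 31/54 = 159*(12 - 5) - 31/54 = 159*7 - 31/54 = 1113 - 31/54 = 60071/54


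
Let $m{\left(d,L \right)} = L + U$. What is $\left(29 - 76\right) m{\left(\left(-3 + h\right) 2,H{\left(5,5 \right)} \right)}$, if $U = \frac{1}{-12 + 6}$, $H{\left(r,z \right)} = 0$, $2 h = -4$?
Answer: $\frac{47}{6} \approx 7.8333$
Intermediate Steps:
$h = -2$ ($h = \frac{1}{2} \left(-4\right) = -2$)
$U = - \frac{1}{6}$ ($U = \frac{1}{-6} = - \frac{1}{6} \approx -0.16667$)
$m{\left(d,L \right)} = - \frac{1}{6} + L$ ($m{\left(d,L \right)} = L - \frac{1}{6} = - \frac{1}{6} + L$)
$\left(29 - 76\right) m{\left(\left(-3 + h\right) 2,H{\left(5,5 \right)} \right)} = \left(29 - 76\right) \left(- \frac{1}{6} + 0\right) = \left(-47\right) \left(- \frac{1}{6}\right) = \frac{47}{6}$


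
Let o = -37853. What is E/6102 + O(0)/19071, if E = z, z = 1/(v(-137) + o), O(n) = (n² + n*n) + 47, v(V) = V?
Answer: 1210587221/491215942620 ≈ 0.0024645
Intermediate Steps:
O(n) = 47 + 2*n² (O(n) = (n² + n²) + 47 = 2*n² + 47 = 47 + 2*n²)
z = -1/37990 (z = 1/(-137 - 37853) = 1/(-37990) = -1/37990 ≈ -2.6323e-5)
E = -1/37990 ≈ -2.6323e-5
E/6102 + O(0)/19071 = -1/37990/6102 + (47 + 2*0²)/19071 = -1/37990*1/6102 + (47 + 2*0)*(1/19071) = -1/231814980 + (47 + 0)*(1/19071) = -1/231814980 + 47*(1/19071) = -1/231814980 + 47/19071 = 1210587221/491215942620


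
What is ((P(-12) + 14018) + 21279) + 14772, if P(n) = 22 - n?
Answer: 50103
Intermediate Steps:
((P(-12) + 14018) + 21279) + 14772 = (((22 - 1*(-12)) + 14018) + 21279) + 14772 = (((22 + 12) + 14018) + 21279) + 14772 = ((34 + 14018) + 21279) + 14772 = (14052 + 21279) + 14772 = 35331 + 14772 = 50103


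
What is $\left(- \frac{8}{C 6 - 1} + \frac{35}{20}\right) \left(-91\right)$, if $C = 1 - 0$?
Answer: $- \frac{273}{20} \approx -13.65$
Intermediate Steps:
$C = 1$ ($C = 1 + 0 = 1$)
$\left(- \frac{8}{C 6 - 1} + \frac{35}{20}\right) \left(-91\right) = \left(- \frac{8}{1 \cdot 6 - 1} + \frac{35}{20}\right) \left(-91\right) = \left(- \frac{8}{6 - 1} + 35 \cdot \frac{1}{20}\right) \left(-91\right) = \left(- \frac{8}{5} + \frac{7}{4}\right) \left(-91\right) = \frac{3}{20} \left(-91\right) = - \frac{273}{20}$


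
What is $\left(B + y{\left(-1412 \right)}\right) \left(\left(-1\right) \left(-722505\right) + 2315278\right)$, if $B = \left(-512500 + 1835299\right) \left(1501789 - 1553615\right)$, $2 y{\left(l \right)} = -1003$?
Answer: $- \frac{416512744809577633}{2} \approx -2.0826 \cdot 10^{17}$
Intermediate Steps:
$y{\left(l \right)} = - \frac{1003}{2}$ ($y{\left(l \right)} = \frac{1}{2} \left(-1003\right) = - \frac{1003}{2}$)
$B = -68555380974$ ($B = 1322799 \left(-51826\right) = -68555380974$)
$\left(B + y{\left(-1412 \right)}\right) \left(\left(-1\right) \left(-722505\right) + 2315278\right) = \left(-68555380974 - \frac{1003}{2}\right) \left(\left(-1\right) \left(-722505\right) + 2315278\right) = - \frac{137110762951 \left(722505 + 2315278\right)}{2} = \left(- \frac{137110762951}{2}\right) 3037783 = - \frac{416512744809577633}{2}$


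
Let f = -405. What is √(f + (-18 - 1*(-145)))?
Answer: I*√278 ≈ 16.673*I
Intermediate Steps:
√(f + (-18 - 1*(-145))) = √(-405 + (-18 - 1*(-145))) = √(-405 + (-18 + 145)) = √(-405 + 127) = √(-278) = I*√278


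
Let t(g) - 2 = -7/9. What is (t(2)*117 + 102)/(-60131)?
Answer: -245/60131 ≈ -0.0040744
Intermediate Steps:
t(g) = 11/9 (t(g) = 2 - 7/9 = 11/9)
(t(2)*117 + 102)/(-60131) = ((11/9)*117 + 102)/(-60131) = (143 + 102)*(-1/60131) = 245*(-1/60131) = -245/60131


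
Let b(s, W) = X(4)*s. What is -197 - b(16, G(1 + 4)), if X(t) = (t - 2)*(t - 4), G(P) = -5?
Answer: -197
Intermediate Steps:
X(t) = (-4 + t)*(-2 + t) (X(t) = (-2 + t)*(-4 + t) = (-4 + t)*(-2 + t))
b(s, W) = 0 (b(s, W) = (8 + 4² - 6*4)*s = (8 + 16 - 24)*s = 0*s = 0)
-197 - b(16, G(1 + 4)) = -197 - 1*0 = -197 + 0 = -197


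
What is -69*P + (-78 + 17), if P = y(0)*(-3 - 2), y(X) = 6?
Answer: 2009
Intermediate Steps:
P = -30 (P = 6*(-3 - 2) = 6*(-5) = -30)
-69*P + (-78 + 17) = -69*(-30) + (-78 + 17) = 2070 - 61 = 2009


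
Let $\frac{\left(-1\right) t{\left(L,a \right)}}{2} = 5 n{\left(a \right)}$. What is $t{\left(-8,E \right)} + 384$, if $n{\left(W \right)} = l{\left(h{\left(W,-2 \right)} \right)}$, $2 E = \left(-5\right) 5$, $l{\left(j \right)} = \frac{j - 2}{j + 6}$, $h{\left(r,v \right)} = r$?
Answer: $\frac{4702}{13} \approx 361.69$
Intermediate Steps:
$l{\left(j \right)} = \frac{-2 + j}{6 + j}$
$E = - \frac{25}{2}$ ($E = \frac{\left(-5\right) 5}{2} = \frac{1}{2} \left(-25\right) = - \frac{25}{2} \approx -12.5$)
$n{\left(W \right)} = \frac{-2 + W}{6 + W}$
$t{\left(L,a \right)} = - \frac{10 \left(-2 + a\right)}{6 + a}$ ($t{\left(L,a \right)} = - 2 \cdot 5 \frac{-2 + a}{6 + a} = - 2 \frac{5 \left(-2 + a\right)}{6 + a} = - \frac{10 \left(-2 + a\right)}{6 + a}$)
$t{\left(-8,E \right)} + 384 = \frac{10 \left(2 - - \frac{25}{2}\right)}{6 - \frac{25}{2}} + 384 = \frac{10 \left(2 + \frac{25}{2}\right)}{- \frac{13}{2}} + 384 = 10 \left(- \frac{2}{13}\right) \frac{29}{2} + 384 = - \frac{290}{13} + 384 = \frac{4702}{13}$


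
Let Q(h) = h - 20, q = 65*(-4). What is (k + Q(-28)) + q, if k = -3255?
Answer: -3563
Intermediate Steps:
q = -260
Q(h) = -20 + h
(k + Q(-28)) + q = (-3255 + (-20 - 28)) - 260 = (-3255 - 48) - 260 = -3303 - 260 = -3563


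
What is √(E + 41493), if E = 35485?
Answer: √76978 ≈ 277.45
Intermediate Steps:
√(E + 41493) = √(35485 + 41493) = √76978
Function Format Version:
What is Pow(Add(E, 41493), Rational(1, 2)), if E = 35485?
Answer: Pow(76978, Rational(1, 2)) ≈ 277.45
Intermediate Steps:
Pow(Add(E, 41493), Rational(1, 2)) = Pow(Add(35485, 41493), Rational(1, 2)) = Pow(76978, Rational(1, 2))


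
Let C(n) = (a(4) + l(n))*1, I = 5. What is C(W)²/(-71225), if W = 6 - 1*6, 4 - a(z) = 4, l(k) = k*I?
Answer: 0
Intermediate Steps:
l(k) = 5*k (l(k) = k*5 = 5*k)
a(z) = 0 (a(z) = 4 - 1*4 = 4 - 4 = 0)
W = 0 (W = 6 - 6 = 0)
C(n) = 5*n (C(n) = (0 + 5*n)*1 = (5*n)*1 = 5*n)
C(W)²/(-71225) = (5*0)²/(-71225) = 0²*(-1/71225) = 0*(-1/71225) = 0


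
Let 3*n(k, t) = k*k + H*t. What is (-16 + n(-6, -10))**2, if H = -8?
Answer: 4624/9 ≈ 513.78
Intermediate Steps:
n(k, t) = -8*t/3 + k**2/3 (n(k, t) = (k*k - 8*t)/3 = (k**2 - 8*t)/3 = -8*t/3 + k**2/3)
(-16 + n(-6, -10))**2 = (-16 + (-8/3*(-10) + (1/3)*(-6)**2))**2 = (-16 + (80/3 + (1/3)*36))**2 = (-16 + (80/3 + 12))**2 = (-16 + 116/3)**2 = (68/3)**2 = 4624/9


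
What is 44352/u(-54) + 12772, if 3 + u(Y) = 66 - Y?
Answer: 170964/13 ≈ 13151.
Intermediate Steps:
u(Y) = 63 - Y (u(Y) = -3 + (66 - Y) = 63 - Y)
44352/u(-54) + 12772 = 44352/(63 - 1*(-54)) + 12772 = 44352/(63 + 54) + 12772 = 44352/117 + 12772 = 44352*(1/117) + 12772 = 4928/13 + 12772 = 170964/13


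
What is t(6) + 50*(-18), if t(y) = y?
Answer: -894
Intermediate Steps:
t(6) + 50*(-18) = 6 + 50*(-18) = 6 - 900 = -894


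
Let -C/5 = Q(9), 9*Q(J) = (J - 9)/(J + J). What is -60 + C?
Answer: -60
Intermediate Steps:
Q(J) = (-9 + J)/(18*J) (Q(J) = ((J - 9)/(J + J))/9 = ((-9 + J)/((2*J)))/9 = ((-9 + J)*(1/(2*J)))/9 = ((-9 + J)/(2*J))/9 = (-9 + J)/(18*J))
C = 0 (C = -5*(-9 + 9)/(18*9) = -5*0/(18*9) = -5*0 = 0)
-60 + C = -60 + 0 = -60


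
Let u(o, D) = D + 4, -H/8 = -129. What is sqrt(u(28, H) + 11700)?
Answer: 8*sqrt(199) ≈ 112.85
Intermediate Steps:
H = 1032 (H = -8*(-129) = 1032)
u(o, D) = 4 + D
sqrt(u(28, H) + 11700) = sqrt((4 + 1032) + 11700) = sqrt(1036 + 11700) = sqrt(12736) = 8*sqrt(199)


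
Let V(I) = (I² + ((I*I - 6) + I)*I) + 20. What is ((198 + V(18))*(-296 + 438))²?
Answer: 875684208400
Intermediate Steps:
V(I) = 20 + I² + I*(-6 + I + I²) (V(I) = (I² + ((I² - 6) + I)*I) + 20 = (I² + ((-6 + I²) + I)*I) + 20 = (I² + (-6 + I + I²)*I) + 20 = (I² + I*(-6 + I + I²)) + 20 = 20 + I² + I*(-6 + I + I²))
((198 + V(18))*(-296 + 438))² = ((198 + (20 + 18³ - 6*18 + 2*18²))*(-296 + 438))² = ((198 + (20 + 5832 - 108 + 2*324))*142)² = ((198 + (20 + 5832 - 108 + 648))*142)² = ((198 + 6392)*142)² = (6590*142)² = 935780² = 875684208400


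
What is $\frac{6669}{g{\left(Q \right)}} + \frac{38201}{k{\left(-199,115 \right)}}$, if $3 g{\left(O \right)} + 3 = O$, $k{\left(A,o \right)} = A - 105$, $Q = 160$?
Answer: $\frac{84571}{47728} \approx 1.7719$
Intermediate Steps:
$k{\left(A,o \right)} = -105 + A$
$g{\left(O \right)} = -1 + \frac{O}{3}$
$\frac{6669}{g{\left(Q \right)}} + \frac{38201}{k{\left(-199,115 \right)}} = \frac{6669}{-1 + \frac{1}{3} \cdot 160} + \frac{38201}{-105 - 199} = \frac{6669}{-1 + \frac{160}{3}} + \frac{38201}{-304} = \frac{6669}{\frac{157}{3}} + 38201 \left(- \frac{1}{304}\right) = 6669 \cdot \frac{3}{157} - \frac{38201}{304} = \frac{20007}{157} - \frac{38201}{304} = \frac{84571}{47728}$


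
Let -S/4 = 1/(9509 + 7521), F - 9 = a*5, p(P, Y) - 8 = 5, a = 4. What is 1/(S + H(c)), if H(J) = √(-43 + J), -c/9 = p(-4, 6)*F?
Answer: -8515/124563976552 - 72505225*I*√859/124563976552 ≈ -6.8358e-8 - 0.01706*I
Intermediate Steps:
p(P, Y) = 13 (p(P, Y) = 8 + 5 = 13)
F = 29 (F = 9 + 4*5 = 9 + 20 = 29)
c = -3393 (c = -117*29 = -9*377 = -3393)
S = -2/8515 (S = -4/(9509 + 7521) = -4/17030 = -4*1/17030 = -2/8515 ≈ -0.00023488)
1/(S + H(c)) = 1/(-2/8515 + √(-43 - 3393)) = 1/(-2/8515 + √(-3436)) = 1/(-2/8515 + 2*I*√859)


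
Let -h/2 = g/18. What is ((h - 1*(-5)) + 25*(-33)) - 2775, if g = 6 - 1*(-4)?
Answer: -32365/9 ≈ -3596.1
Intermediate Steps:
g = 10 (g = 6 + 4 = 10)
h = -10/9 (h = -20/18 = -2*5/9 = -10/9 ≈ -1.1111)
((h - 1*(-5)) + 25*(-33)) - 2775 = ((-10/9 - 1*(-5)) + 25*(-33)) - 2775 = ((-10/9 + 5) - 825) - 2775 = (35/9 - 825) - 2775 = -7390/9 - 2775 = -32365/9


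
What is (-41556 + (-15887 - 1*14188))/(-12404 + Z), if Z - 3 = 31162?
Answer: -71631/18761 ≈ -3.8181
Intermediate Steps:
Z = 31165 (Z = 3 + 31162 = 31165)
(-41556 + (-15887 - 1*14188))/(-12404 + Z) = (-41556 + (-15887 - 1*14188))/(-12404 + 31165) = (-41556 + (-15887 - 14188))/18761 = (-41556 - 30075)*(1/18761) = -71631*1/18761 = -71631/18761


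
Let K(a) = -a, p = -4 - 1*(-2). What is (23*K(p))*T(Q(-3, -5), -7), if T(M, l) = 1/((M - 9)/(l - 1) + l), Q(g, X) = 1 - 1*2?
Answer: -8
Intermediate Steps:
p = -2 (p = -4 + 2 = -2)
Q(g, X) = -1 (Q(g, X) = 1 - 2 = -1)
T(M, l) = 1/(l + (-9 + M)/(-1 + l)) (T(M, l) = 1/((-9 + M)/(-1 + l) + l) = 1/(l + (-9 + M)/(-1 + l)))
(23*K(p))*T(Q(-3, -5), -7) = (23*(-1*(-2)))*((-1 - 7)/(-9 - 1 + (-7)² - 1*(-7))) = (23*2)*(-8/(-9 - 1 + 49 + 7)) = 46*(-8/46) = 46*((1/46)*(-8)) = 46*(-4/23) = -8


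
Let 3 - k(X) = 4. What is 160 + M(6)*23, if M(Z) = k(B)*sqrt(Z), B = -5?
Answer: 160 - 23*sqrt(6) ≈ 103.66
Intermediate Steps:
k(X) = -1 (k(X) = 3 - 1*4 = 3 - 4 = -1)
M(Z) = -sqrt(Z)
160 + M(6)*23 = 160 - sqrt(6)*23 = 160 - 23*sqrt(6)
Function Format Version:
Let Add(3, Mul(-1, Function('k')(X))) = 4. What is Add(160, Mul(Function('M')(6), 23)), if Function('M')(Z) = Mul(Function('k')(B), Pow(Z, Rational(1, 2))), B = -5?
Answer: Add(160, Mul(-23, Pow(6, Rational(1, 2)))) ≈ 103.66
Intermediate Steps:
Function('k')(X) = -1 (Function('k')(X) = Add(3, Mul(-1, 4)) = Add(3, -4) = -1)
Function('M')(Z) = Mul(-1, Pow(Z, Rational(1, 2)))
Add(160, Mul(Function('M')(6), 23)) = Add(160, Mul(Mul(-1, Pow(6, Rational(1, 2))), 23)) = Add(160, Mul(-23, Pow(6, Rational(1, 2))))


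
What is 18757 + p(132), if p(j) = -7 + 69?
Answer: 18819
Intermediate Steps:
p(j) = 62
18757 + p(132) = 18757 + 62 = 18819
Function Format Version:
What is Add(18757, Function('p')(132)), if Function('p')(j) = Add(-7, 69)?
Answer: 18819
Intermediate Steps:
Function('p')(j) = 62
Add(18757, Function('p')(132)) = Add(18757, 62) = 18819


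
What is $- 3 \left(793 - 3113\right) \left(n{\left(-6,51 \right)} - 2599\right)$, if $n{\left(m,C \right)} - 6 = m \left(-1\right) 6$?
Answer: $-17796720$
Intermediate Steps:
$n{\left(m,C \right)} = 6 - 6 m$ ($n{\left(m,C \right)} = 6 + m \left(-1\right) 6 = 6 + - m 6 = 6 - 6 m$)
$- 3 \left(793 - 3113\right) \left(n{\left(-6,51 \right)} - 2599\right) = - 3 \left(793 - 3113\right) \left(\left(6 - -36\right) - 2599\right) = - 3 \left(- 2320 \left(\left(6 + 36\right) - 2599\right)\right) = - 3 \left(- 2320 \left(42 - 2599\right)\right) = - 3 \left(\left(-2320\right) \left(-2557\right)\right) = \left(-3\right) 5932240 = -17796720$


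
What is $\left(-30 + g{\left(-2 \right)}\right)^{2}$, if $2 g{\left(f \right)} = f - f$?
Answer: $900$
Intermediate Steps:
$g{\left(f \right)} = 0$ ($g{\left(f \right)} = \frac{f - f}{2} = \frac{1}{2} \cdot 0 = 0$)
$\left(-30 + g{\left(-2 \right)}\right)^{2} = \left(-30 + 0\right)^{2} = \left(-30\right)^{2} = 900$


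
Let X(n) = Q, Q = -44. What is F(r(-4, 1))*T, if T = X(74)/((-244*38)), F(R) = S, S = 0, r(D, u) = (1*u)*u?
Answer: 0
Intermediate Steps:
X(n) = -44
r(D, u) = u² (r(D, u) = u*u = u²)
F(R) = 0
T = 11/2318 (T = -44/((-244*38)) = -44/(-9272) = -44*(-1/9272) = 11/2318 ≈ 0.0047455)
F(r(-4, 1))*T = 0*(11/2318) = 0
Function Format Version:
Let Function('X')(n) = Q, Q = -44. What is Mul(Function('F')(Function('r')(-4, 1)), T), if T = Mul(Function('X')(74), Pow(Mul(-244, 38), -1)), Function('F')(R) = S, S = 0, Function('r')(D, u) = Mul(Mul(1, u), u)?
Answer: 0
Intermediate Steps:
Function('X')(n) = -44
Function('r')(D, u) = Pow(u, 2) (Function('r')(D, u) = Mul(u, u) = Pow(u, 2))
Function('F')(R) = 0
T = Rational(11, 2318) (T = Mul(-44, Pow(Mul(-244, 38), -1)) = Mul(-44, Pow(-9272, -1)) = Mul(-44, Rational(-1, 9272)) = Rational(11, 2318) ≈ 0.0047455)
Mul(Function('F')(Function('r')(-4, 1)), T) = Mul(0, Rational(11, 2318)) = 0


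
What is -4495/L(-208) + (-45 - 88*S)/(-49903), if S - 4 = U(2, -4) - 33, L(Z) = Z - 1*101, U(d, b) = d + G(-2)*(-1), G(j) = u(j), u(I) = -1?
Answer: 223620898/15420027 ≈ 14.502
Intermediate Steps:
G(j) = -1
U(d, b) = 1 + d (U(d, b) = d - 1*(-1) = d + 1 = 1 + d)
L(Z) = -101 + Z (L(Z) = Z - 101 = -101 + Z)
S = -26 (S = 4 + ((1 + 2) - 33) = 4 + (3 - 33) = 4 - 30 = -26)
-4495/L(-208) + (-45 - 88*S)/(-49903) = -4495/(-101 - 208) + (-45 - 88*(-26))/(-49903) = -4495/(-309) + (-45 + 2288)*(-1/49903) = -4495*(-1/309) + 2243*(-1/49903) = 4495/309 - 2243/49903 = 223620898/15420027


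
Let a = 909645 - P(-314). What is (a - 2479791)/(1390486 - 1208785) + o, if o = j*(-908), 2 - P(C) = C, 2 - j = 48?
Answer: 7587716906/181701 ≈ 41759.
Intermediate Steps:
j = -46 (j = 2 - 1*48 = 2 - 48 = -46)
P(C) = 2 - C
a = 909329 (a = 909645 - (2 - 1*(-314)) = 909645 - (2 + 314) = 909645 - 1*316 = 909645 - 316 = 909329)
o = 41768 (o = -46*(-908) = 41768)
(a - 2479791)/(1390486 - 1208785) + o = (909329 - 2479791)/(1390486 - 1208785) + 41768 = -1570462/181701 + 41768 = 7587716906/181701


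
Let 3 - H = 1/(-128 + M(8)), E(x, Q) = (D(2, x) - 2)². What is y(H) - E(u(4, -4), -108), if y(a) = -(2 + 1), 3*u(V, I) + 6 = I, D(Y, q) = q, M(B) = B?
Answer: -283/9 ≈ -31.444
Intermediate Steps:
u(V, I) = -2 + I/3
E(x, Q) = (-2 + x)² (E(x, Q) = (x - 2)² = (-2 + x)²)
H = 361/120 (H = 3 - 1/(-128 + 8) = 3 - 1/(-120) = 3 - 1*(-1/120) = 3 + 1/120 = 361/120 ≈ 3.0083)
y(a) = -3 (y(a) = -1*3 = -3)
y(H) - E(u(4, -4), -108) = -3 - (-2 + (-2 + (⅓)*(-4)))² = -3 - (-2 + (-2 - 4/3))² = -3 - (-2 - 10/3)² = -3 - (-16/3)² = -3 - 1*256/9 = -3 - 256/9 = -283/9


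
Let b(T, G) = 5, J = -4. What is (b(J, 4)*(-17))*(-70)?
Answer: 5950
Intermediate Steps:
(b(J, 4)*(-17))*(-70) = (5*(-17))*(-70) = -85*(-70) = 5950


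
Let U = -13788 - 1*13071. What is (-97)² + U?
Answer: -17450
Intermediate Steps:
U = -26859 (U = -13788 - 13071 = -26859)
(-97)² + U = (-97)² - 26859 = 9409 - 26859 = -17450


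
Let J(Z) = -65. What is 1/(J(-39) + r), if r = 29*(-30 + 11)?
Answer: -1/616 ≈ -0.0016234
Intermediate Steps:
r = -551 (r = 29*(-19) = -551)
1/(J(-39) + r) = 1/(-65 - 551) = 1/(-616) = -1/616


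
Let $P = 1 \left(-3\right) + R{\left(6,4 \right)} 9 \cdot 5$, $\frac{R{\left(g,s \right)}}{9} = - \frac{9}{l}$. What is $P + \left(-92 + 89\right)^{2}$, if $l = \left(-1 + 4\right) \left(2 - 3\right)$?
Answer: $1221$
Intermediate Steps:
$l = -3$ ($l = 3 \left(-1\right) = -3$)
$R{\left(g,s \right)} = 27$ ($R{\left(g,s \right)} = 9 \left(- \frac{9}{-3}\right) = 9 \left(\left(-9\right) \left(- \frac{1}{3}\right)\right) = 9 \cdot 3 = 27$)
$P = 1212$ ($P = 1 \left(-3\right) + 27 \cdot 9 \cdot 5 = -3 + 27 \cdot 45 = -3 + 1215 = 1212$)
$P + \left(-92 + 89\right)^{2} = 1212 + \left(-92 + 89\right)^{2} = 1212 + \left(-3\right)^{2} = 1212 + 9 = 1221$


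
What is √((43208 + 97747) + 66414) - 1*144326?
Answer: -144326 + 3*√23041 ≈ -1.4387e+5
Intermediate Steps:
√((43208 + 97747) + 66414) - 1*144326 = √(140955 + 66414) - 144326 = √207369 - 144326 = 3*√23041 - 144326 = -144326 + 3*√23041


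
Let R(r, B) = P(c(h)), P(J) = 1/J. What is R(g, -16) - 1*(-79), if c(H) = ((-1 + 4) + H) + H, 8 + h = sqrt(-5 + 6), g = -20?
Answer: 868/11 ≈ 78.909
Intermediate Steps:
h = -7 (h = -8 + sqrt(-5 + 6) = -8 + sqrt(1) = -8 + 1 = -7)
c(H) = 3 + 2*H (c(H) = (3 + H) + H = 3 + 2*H)
P(J) = 1/J
R(r, B) = -1/11 (R(r, B) = 1/(3 + 2*(-7)) = 1/(3 - 14) = 1/(-11) = -1/11)
R(g, -16) - 1*(-79) = -1/11 - 1*(-79) = -1/11 + 79 = 868/11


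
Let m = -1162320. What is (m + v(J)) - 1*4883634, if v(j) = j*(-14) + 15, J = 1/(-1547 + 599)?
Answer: -2865775079/474 ≈ -6.0459e+6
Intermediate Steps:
J = -1/948 (J = 1/(-948) = -1/948 ≈ -0.0010549)
v(j) = 15 - 14*j (v(j) = -14*j + 15 = 15 - 14*j)
(m + v(J)) - 1*4883634 = (-1162320 + (15 - 14*(-1/948))) - 1*4883634 = (-1162320 + (15 + 7/474)) - 4883634 = (-1162320 + 7117/474) - 4883634 = -550932563/474 - 4883634 = -2865775079/474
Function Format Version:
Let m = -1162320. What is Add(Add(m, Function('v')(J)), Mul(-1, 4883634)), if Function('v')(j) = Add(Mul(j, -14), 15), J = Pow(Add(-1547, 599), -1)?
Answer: Rational(-2865775079, 474) ≈ -6.0459e+6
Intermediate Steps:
J = Rational(-1, 948) (J = Pow(-948, -1) = Rational(-1, 948) ≈ -0.0010549)
Function('v')(j) = Add(15, Mul(-14, j)) (Function('v')(j) = Add(Mul(-14, j), 15) = Add(15, Mul(-14, j)))
Add(Add(m, Function('v')(J)), Mul(-1, 4883634)) = Add(Add(-1162320, Add(15, Mul(-14, Rational(-1, 948)))), Mul(-1, 4883634)) = Add(Add(-1162320, Add(15, Rational(7, 474))), -4883634) = Add(Add(-1162320, Rational(7117, 474)), -4883634) = Add(Rational(-550932563, 474), -4883634) = Rational(-2865775079, 474)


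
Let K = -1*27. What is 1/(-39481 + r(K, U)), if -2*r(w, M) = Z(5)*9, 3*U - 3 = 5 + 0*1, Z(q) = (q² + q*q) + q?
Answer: -2/79457 ≈ -2.5171e-5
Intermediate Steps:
Z(q) = q + 2*q² (Z(q) = (q² + q²) + q = 2*q² + q = q + 2*q²)
U = 8/3 (U = 1 + (5 + 0*1)/3 = 1 + (5 + 0)/3 = 1 + (⅓)*5 = 1 + 5/3 = 8/3 ≈ 2.6667)
K = -27
r(w, M) = -495/2 (r(w, M) = -5*(1 + 2*5)*9/2 = -5*(1 + 10)*9/2 = -5*11*9/2 = -55*9/2 = -½*495 = -495/2)
1/(-39481 + r(K, U)) = 1/(-39481 - 495/2) = 1/(-79457/2) = -2/79457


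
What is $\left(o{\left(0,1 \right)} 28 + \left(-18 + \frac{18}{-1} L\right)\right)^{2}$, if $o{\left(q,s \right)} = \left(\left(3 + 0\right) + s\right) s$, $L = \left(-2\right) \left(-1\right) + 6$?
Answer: $2500$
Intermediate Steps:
$L = 8$ ($L = 2 + 6 = 8$)
$o{\left(q,s \right)} = s \left(3 + s\right)$ ($o{\left(q,s \right)} = \left(3 + s\right) s = s \left(3 + s\right)$)
$\left(o{\left(0,1 \right)} 28 + \left(-18 + \frac{18}{-1} L\right)\right)^{2} = \left(1 \left(3 + 1\right) 28 + \left(-18 + \frac{18}{-1} \cdot 8\right)\right)^{2} = \left(1 \cdot 4 \cdot 28 + \left(-18 + 18 \left(-1\right) 8\right)\right)^{2} = \left(4 \cdot 28 - 162\right)^{2} = \left(112 - 162\right)^{2} = \left(-50\right)^{2} = 2500$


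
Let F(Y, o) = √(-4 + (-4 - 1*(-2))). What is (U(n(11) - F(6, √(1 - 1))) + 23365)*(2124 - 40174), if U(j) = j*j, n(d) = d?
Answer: -893414000 + 837100*I*√6 ≈ -8.9341e+8 + 2.0505e+6*I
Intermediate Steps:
F(Y, o) = I*√6 (F(Y, o) = √(-4 + (-4 + 2)) = √(-4 - 2) = √(-6) = I*√6)
U(j) = j²
(U(n(11) - F(6, √(1 - 1))) + 23365)*(2124 - 40174) = ((11 - I*√6)² + 23365)*(2124 - 40174) = ((11 - I*√6)² + 23365)*(-38050) = (23365 + (11 - I*√6)²)*(-38050) = -889038250 - 38050*(11 - I*√6)²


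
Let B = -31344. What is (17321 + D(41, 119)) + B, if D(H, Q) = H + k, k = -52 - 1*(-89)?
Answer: -13945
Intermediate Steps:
k = 37 (k = -52 + 89 = 37)
D(H, Q) = 37 + H (D(H, Q) = H + 37 = 37 + H)
(17321 + D(41, 119)) + B = (17321 + (37 + 41)) - 31344 = (17321 + 78) - 31344 = 17399 - 31344 = -13945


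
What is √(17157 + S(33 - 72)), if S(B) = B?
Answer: 3*√1902 ≈ 130.84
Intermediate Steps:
√(17157 + S(33 - 72)) = √(17157 + (33 - 72)) = √(17157 - 39) = √17118 = 3*√1902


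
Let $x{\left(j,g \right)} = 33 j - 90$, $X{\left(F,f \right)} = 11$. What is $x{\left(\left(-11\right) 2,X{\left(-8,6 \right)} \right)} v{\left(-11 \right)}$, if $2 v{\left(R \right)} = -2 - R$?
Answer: $-3672$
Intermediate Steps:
$x{\left(j,g \right)} = -90 + 33 j$
$v{\left(R \right)} = -1 - \frac{R}{2}$ ($v{\left(R \right)} = \frac{-2 - R}{2} = -1 - \frac{R}{2}$)
$x{\left(\left(-11\right) 2,X{\left(-8,6 \right)} \right)} v{\left(-11 \right)} = \left(-90 + 33 \left(\left(-11\right) 2\right)\right) \left(-1 - - \frac{11}{2}\right) = \left(-90 + 33 \left(-22\right)\right) \left(-1 + \frac{11}{2}\right) = \left(-90 - 726\right) \frac{9}{2} = \left(-816\right) \frac{9}{2} = -3672$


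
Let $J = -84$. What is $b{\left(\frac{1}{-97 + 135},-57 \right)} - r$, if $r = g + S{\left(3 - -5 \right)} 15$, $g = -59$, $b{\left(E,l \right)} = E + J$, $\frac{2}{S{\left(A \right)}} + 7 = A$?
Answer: $- \frac{2089}{38} \approx -54.974$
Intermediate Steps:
$S{\left(A \right)} = \frac{2}{-7 + A}$
$b{\left(E,l \right)} = -84 + E$ ($b{\left(E,l \right)} = E - 84 = -84 + E$)
$r = -29$ ($r = -59 + \frac{2}{-7 + \left(3 - -5\right)} 15 = -59 + \frac{2}{-7 + \left(3 + 5\right)} 15 = -59 + \frac{2}{-7 + 8} \cdot 15 = -59 + \frac{2}{1} \cdot 15 = -59 + 2 \cdot 1 \cdot 15 = -59 + 2 \cdot 15 = -59 + 30 = -29$)
$b{\left(\frac{1}{-97 + 135},-57 \right)} - r = \left(-84 + \frac{1}{-97 + 135}\right) - -29 = \left(-84 + \frac{1}{38}\right) + 29 = - \frac{3191}{38} + 29 = - \frac{2089}{38}$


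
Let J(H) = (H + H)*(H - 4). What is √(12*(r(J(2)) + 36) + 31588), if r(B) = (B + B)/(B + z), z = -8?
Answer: 4*√2002 ≈ 178.97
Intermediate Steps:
J(H) = 2*H*(-4 + H) (J(H) = (2*H)*(-4 + H) = 2*H*(-4 + H))
r(B) = 2*B/(-8 + B) (r(B) = (B + B)/(B - 8) = (2*B)/(-8 + B) = 2*B/(-8 + B))
√(12*(r(J(2)) + 36) + 31588) = √(12*(2*(2*2*(-4 + 2))/(-8 + 2*2*(-4 + 2)) + 36) + 31588) = √(12*(2*(2*2*(-2))/(-8 + 2*2*(-2)) + 36) + 31588) = √(12*(2*(-8)/(-8 - 8) + 36) + 31588) = √(12*(2*(-8)/(-16) + 36) + 31588) = √(12*(2*(-8)*(-1/16) + 36) + 31588) = √(12*(1 + 36) + 31588) = √(12*37 + 31588) = √(444 + 31588) = √32032 = 4*√2002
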